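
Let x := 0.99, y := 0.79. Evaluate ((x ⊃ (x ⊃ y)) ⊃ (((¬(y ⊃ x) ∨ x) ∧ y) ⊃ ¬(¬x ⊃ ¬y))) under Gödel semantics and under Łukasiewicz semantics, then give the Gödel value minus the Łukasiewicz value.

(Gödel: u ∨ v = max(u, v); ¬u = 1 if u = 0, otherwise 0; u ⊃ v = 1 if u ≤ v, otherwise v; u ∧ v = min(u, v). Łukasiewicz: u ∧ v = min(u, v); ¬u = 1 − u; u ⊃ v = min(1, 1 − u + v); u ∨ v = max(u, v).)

-0.40

Gödel evaluation:
  (x ⊃ y): 0.99 > 0.79, so result = 0.79
  (x ⊃ (x ⊃ y)): 0.99 > 0.79, so result = 0.79
  (y ⊃ x): 0.79 ≤ 0.99, so result = 1
  ¬(y ⊃ x): Gödel ¬ of 1 = 0 (operand ≠ 0)
  (¬(y ⊃ x) ∨ x) = max(0, 0.99) = 0.99
  ((¬(y ⊃ x) ∨ x) ∧ y) = min(0.99, 0.79) = 0.79
  ¬x: Gödel ¬ of 0.99 = 0 (operand ≠ 0)
  ¬y: Gödel ¬ of 0.79 = 0 (operand ≠ 0)
  (¬x ⊃ ¬y): 0 ≤ 0, so result = 1
  ¬(¬x ⊃ ¬y): Gödel ¬ of 1 = 0 (operand ≠ 0)
  (((¬(y ⊃ x) ∨ x) ∧ y) ⊃ ¬(¬x ⊃ ¬y)): 0.79 > 0, so result = 0
  ((x ⊃ (x ⊃ y)) ⊃ (((¬(y ⊃ x) ∨ x) ∧ y) ⊃ ¬(¬x ⊃ ¬y))): 0.79 > 0, so result = 0
  Gödel value = 0
Łukasiewicz evaluation:
  (x ⊃ y): min(1, 1 − 0.99 + 0.79) = 0.8
  (x ⊃ (x ⊃ y)): min(1, 1 − 0.99 + 0.8) = 0.81
  (y ⊃ x): min(1, 1 − 0.79 + 0.99) = 1
  ¬(y ⊃ x): Łukasiewicz ¬ gives 1 − 1 = 0
  (¬(y ⊃ x) ∨ x) = max(0, 0.99) = 0.99
  ((¬(y ⊃ x) ∨ x) ∧ y) = min(0.99, 0.79) = 0.79
  ¬x: Łukasiewicz ¬ gives 1 − 0.99 = 0.01
  ¬y: Łukasiewicz ¬ gives 1 − 0.79 = 0.21
  (¬x ⊃ ¬y): min(1, 1 − 0.01 + 0.21) = 1
  ¬(¬x ⊃ ¬y): Łukasiewicz ¬ gives 1 − 1 = 0
  (((¬(y ⊃ x) ∨ x) ∧ y) ⊃ ¬(¬x ⊃ ¬y)): min(1, 1 − 0.79 + 0) = 0.21
  ((x ⊃ (x ⊃ y)) ⊃ (((¬(y ⊃ x) ∨ x) ∧ y) ⊃ ¬(¬x ⊃ ¬y))): min(1, 1 − 0.81 + 0.21) = 0.4
  Łukasiewicz value = 0.4
Difference: 0 − 0.4 = -0.40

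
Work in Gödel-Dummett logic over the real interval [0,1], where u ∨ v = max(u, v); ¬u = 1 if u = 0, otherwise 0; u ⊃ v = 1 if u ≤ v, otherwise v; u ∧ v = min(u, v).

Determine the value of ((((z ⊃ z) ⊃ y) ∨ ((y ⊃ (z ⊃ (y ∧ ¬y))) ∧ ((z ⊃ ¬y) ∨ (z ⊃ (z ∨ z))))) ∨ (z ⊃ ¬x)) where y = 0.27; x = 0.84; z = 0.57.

(z ⊃ z): 0.57 ≤ 0.57, so result = 1
((z ⊃ z) ⊃ y): 1 > 0.27, so result = 0.27
¬y: Gödel ¬ of 0.27 = 0 (operand ≠ 0)
(y ∧ ¬y) = min(0.27, 0) = 0
(z ⊃ (y ∧ ¬y)): 0.57 > 0, so result = 0
(y ⊃ (z ⊃ (y ∧ ¬y))): 0.27 > 0, so result = 0
¬y: Gödel ¬ of 0.27 = 0 (operand ≠ 0)
(z ⊃ ¬y): 0.57 > 0, so result = 0
(z ∨ z) = max(0.57, 0.57) = 0.57
(z ⊃ (z ∨ z)): 0.57 ≤ 0.57, so result = 1
((z ⊃ ¬y) ∨ (z ⊃ (z ∨ z))) = max(0, 1) = 1
((y ⊃ (z ⊃ (y ∧ ¬y))) ∧ ((z ⊃ ¬y) ∨ (z ⊃ (z ∨ z)))) = min(0, 1) = 0
(((z ⊃ z) ⊃ y) ∨ ((y ⊃ (z ⊃ (y ∧ ¬y))) ∧ ((z ⊃ ¬y) ∨ (z ⊃ (z ∨ z))))) = max(0.27, 0) = 0.27
¬x: Gödel ¬ of 0.84 = 0 (operand ≠ 0)
(z ⊃ ¬x): 0.57 > 0, so result = 0
((((z ⊃ z) ⊃ y) ∨ ((y ⊃ (z ⊃ (y ∧ ¬y))) ∧ ((z ⊃ ¬y) ∨ (z ⊃ (z ∨ z))))) ∨ (z ⊃ ¬x)) = max(0.27, 0) = 0.27

0.27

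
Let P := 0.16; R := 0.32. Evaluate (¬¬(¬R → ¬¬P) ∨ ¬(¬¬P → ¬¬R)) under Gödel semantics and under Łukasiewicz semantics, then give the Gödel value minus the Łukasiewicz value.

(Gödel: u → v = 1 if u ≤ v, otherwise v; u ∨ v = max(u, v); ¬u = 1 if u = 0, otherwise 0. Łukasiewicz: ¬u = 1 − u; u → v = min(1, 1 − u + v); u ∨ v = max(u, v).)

0.52

Gödel evaluation:
  ¬R: Gödel ¬ of 0.32 = 0 (operand ≠ 0)
  ¬P: Gödel ¬ of 0.16 = 0 (operand ≠ 0)
  ¬¬P: Gödel ¬ of 0 = 1 (operand is 0)
  (¬R → ¬¬P): 0 ≤ 1, so result = 1
  ¬(¬R → ¬¬P): Gödel ¬ of 1 = 0 (operand ≠ 0)
  ¬¬(¬R → ¬¬P): Gödel ¬ of 0 = 1 (operand is 0)
  ¬P: Gödel ¬ of 0.16 = 0 (operand ≠ 0)
  ¬¬P: Gödel ¬ of 0 = 1 (operand is 0)
  ¬R: Gödel ¬ of 0.32 = 0 (operand ≠ 0)
  ¬¬R: Gödel ¬ of 0 = 1 (operand is 0)
  (¬¬P → ¬¬R): 1 ≤ 1, so result = 1
  ¬(¬¬P → ¬¬R): Gödel ¬ of 1 = 0 (operand ≠ 0)
  (¬¬(¬R → ¬¬P) ∨ ¬(¬¬P → ¬¬R)) = max(1, 0) = 1
  Gödel value = 1
Łukasiewicz evaluation:
  ¬R: Łukasiewicz ¬ gives 1 − 0.32 = 0.68
  ¬P: Łukasiewicz ¬ gives 1 − 0.16 = 0.84
  ¬¬P: Łukasiewicz ¬ gives 1 − 0.84 = 0.16
  (¬R → ¬¬P): min(1, 1 − 0.68 + 0.16) = 0.48
  ¬(¬R → ¬¬P): Łukasiewicz ¬ gives 1 − 0.48 = 0.52
  ¬¬(¬R → ¬¬P): Łukasiewicz ¬ gives 1 − 0.52 = 0.48
  ¬P: Łukasiewicz ¬ gives 1 − 0.16 = 0.84
  ¬¬P: Łukasiewicz ¬ gives 1 − 0.84 = 0.16
  ¬R: Łukasiewicz ¬ gives 1 − 0.32 = 0.68
  ¬¬R: Łukasiewicz ¬ gives 1 − 0.68 = 0.32
  (¬¬P → ¬¬R): min(1, 1 − 0.16 + 0.32) = 1
  ¬(¬¬P → ¬¬R): Łukasiewicz ¬ gives 1 − 1 = 0
  (¬¬(¬R → ¬¬P) ∨ ¬(¬¬P → ¬¬R)) = max(0.48, 0) = 0.48
  Łukasiewicz value = 0.48
Difference: 1 − 0.48 = 0.52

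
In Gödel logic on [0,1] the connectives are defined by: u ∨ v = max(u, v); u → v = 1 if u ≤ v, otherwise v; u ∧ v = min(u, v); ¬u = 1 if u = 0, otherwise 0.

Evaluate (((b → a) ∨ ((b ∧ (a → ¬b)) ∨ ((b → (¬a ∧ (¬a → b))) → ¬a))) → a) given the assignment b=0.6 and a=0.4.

(b → a): 0.6 > 0.4, so result = 0.4
¬b: Gödel ¬ of 0.6 = 0 (operand ≠ 0)
(a → ¬b): 0.4 > 0, so result = 0
(b ∧ (a → ¬b)) = min(0.6, 0) = 0
¬a: Gödel ¬ of 0.4 = 0 (operand ≠ 0)
¬a: Gödel ¬ of 0.4 = 0 (operand ≠ 0)
(¬a → b): 0 ≤ 0.6, so result = 1
(¬a ∧ (¬a → b)) = min(0, 1) = 0
(b → (¬a ∧ (¬a → b))): 0.6 > 0, so result = 0
¬a: Gödel ¬ of 0.4 = 0 (operand ≠ 0)
((b → (¬a ∧ (¬a → b))) → ¬a): 0 ≤ 0, so result = 1
((b ∧ (a → ¬b)) ∨ ((b → (¬a ∧ (¬a → b))) → ¬a)) = max(0, 1) = 1
((b → a) ∨ ((b ∧ (a → ¬b)) ∨ ((b → (¬a ∧ (¬a → b))) → ¬a))) = max(0.4, 1) = 1
(((b → a) ∨ ((b ∧ (a → ¬b)) ∨ ((b → (¬a ∧ (¬a → b))) → ¬a))) → a): 1 > 0.4, so result = 0.4

0.40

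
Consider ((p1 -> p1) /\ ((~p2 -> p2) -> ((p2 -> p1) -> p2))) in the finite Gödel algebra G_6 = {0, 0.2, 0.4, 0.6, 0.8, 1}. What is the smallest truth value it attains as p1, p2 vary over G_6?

0.20

The minimum is attained at p1 = 0.2, p2 = 0.2:
  (p1 -> p1): 0.2 ≤ 0.2, so result = 1
  ~p2: Gödel ¬ of 0.2 = 0 (operand ≠ 0)
  (~p2 -> p2): 0 ≤ 0.2, so result = 1
  (p2 -> p1): 0.2 ≤ 0.2, so result = 1
  ((p2 -> p1) -> p2): 1 > 0.2, so result = 0.2
  ((~p2 -> p2) -> ((p2 -> p1) -> p2)): 1 > 0.2, so result = 0.2
  ((p1 -> p1) /\ ((~p2 -> p2) -> ((p2 -> p1) -> p2))) = min(1, 0.2) = 0.2
Checking all 36 assignments confirms none give a value below 0.20.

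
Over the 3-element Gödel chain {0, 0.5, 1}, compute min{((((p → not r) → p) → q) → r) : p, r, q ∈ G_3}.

The minimum is attained at p = 0, r = 0, q = 0:
  not r: Gödel ¬ of 0 = 1 (operand is 0)
  (p → not r): 0 ≤ 1, so result = 1
  ((p → not r) → p): 1 > 0, so result = 0
  (((p → not r) → p) → q): 0 ≤ 0, so result = 1
  ((((p → not r) → p) → q) → r): 1 > 0, so result = 0
Checking all 27 assignments confirms none give a value below 0.00.

0.00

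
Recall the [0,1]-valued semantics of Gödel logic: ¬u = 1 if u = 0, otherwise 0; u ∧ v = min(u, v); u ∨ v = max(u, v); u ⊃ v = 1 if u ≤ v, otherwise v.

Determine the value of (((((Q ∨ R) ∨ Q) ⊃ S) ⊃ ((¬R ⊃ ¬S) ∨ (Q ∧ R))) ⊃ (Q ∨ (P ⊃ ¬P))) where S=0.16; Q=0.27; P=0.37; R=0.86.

(Q ∨ R) = max(0.27, 0.86) = 0.86
((Q ∨ R) ∨ Q) = max(0.86, 0.27) = 0.86
(((Q ∨ R) ∨ Q) ⊃ S): 0.86 > 0.16, so result = 0.16
¬R: Gödel ¬ of 0.86 = 0 (operand ≠ 0)
¬S: Gödel ¬ of 0.16 = 0 (operand ≠ 0)
(¬R ⊃ ¬S): 0 ≤ 0, so result = 1
(Q ∧ R) = min(0.27, 0.86) = 0.27
((¬R ⊃ ¬S) ∨ (Q ∧ R)) = max(1, 0.27) = 1
((((Q ∨ R) ∨ Q) ⊃ S) ⊃ ((¬R ⊃ ¬S) ∨ (Q ∧ R))): 0.16 ≤ 1, so result = 1
¬P: Gödel ¬ of 0.37 = 0 (operand ≠ 0)
(P ⊃ ¬P): 0.37 > 0, so result = 0
(Q ∨ (P ⊃ ¬P)) = max(0.27, 0) = 0.27
(((((Q ∨ R) ∨ Q) ⊃ S) ⊃ ((¬R ⊃ ¬S) ∨ (Q ∧ R))) ⊃ (Q ∨ (P ⊃ ¬P))): 1 > 0.27, so result = 0.27

0.27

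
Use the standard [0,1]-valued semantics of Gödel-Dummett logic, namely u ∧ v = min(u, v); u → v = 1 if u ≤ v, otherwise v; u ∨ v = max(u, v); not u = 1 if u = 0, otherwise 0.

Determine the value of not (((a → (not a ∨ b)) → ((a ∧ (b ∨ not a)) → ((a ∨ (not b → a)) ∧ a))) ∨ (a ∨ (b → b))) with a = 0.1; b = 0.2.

not a: Gödel ¬ of 0.1 = 0 (operand ≠ 0)
(not a ∨ b) = max(0, 0.2) = 0.2
(a → (not a ∨ b)): 0.1 ≤ 0.2, so result = 1
not a: Gödel ¬ of 0.1 = 0 (operand ≠ 0)
(b ∨ not a) = max(0.2, 0) = 0.2
(a ∧ (b ∨ not a)) = min(0.1, 0.2) = 0.1
not b: Gödel ¬ of 0.2 = 0 (operand ≠ 0)
(not b → a): 0 ≤ 0.1, so result = 1
(a ∨ (not b → a)) = max(0.1, 1) = 1
((a ∨ (not b → a)) ∧ a) = min(1, 0.1) = 0.1
((a ∧ (b ∨ not a)) → ((a ∨ (not b → a)) ∧ a)): 0.1 ≤ 0.1, so result = 1
((a → (not a ∨ b)) → ((a ∧ (b ∨ not a)) → ((a ∨ (not b → a)) ∧ a))): 1 ≤ 1, so result = 1
(b → b): 0.2 ≤ 0.2, so result = 1
(a ∨ (b → b)) = max(0.1, 1) = 1
(((a → (not a ∨ b)) → ((a ∧ (b ∨ not a)) → ((a ∨ (not b → a)) ∧ a))) ∨ (a ∨ (b → b))) = max(1, 1) = 1
not (((a → (not a ∨ b)) → ((a ∧ (b ∨ not a)) → ((a ∨ (not b → a)) ∧ a))) ∨ (a ∨ (b → b))): Gödel ¬ of 1 = 0 (operand ≠ 0)

0.00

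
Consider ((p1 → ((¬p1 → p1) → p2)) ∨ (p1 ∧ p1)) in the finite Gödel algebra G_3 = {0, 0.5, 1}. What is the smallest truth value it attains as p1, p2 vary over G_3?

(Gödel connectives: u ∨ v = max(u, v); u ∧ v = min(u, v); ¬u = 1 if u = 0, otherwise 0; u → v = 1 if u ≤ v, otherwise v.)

0.50

The minimum is attained at p1 = 0.5, p2 = 0:
  ¬p1: Gödel ¬ of 0.5 = 0 (operand ≠ 0)
  (¬p1 → p1): 0 ≤ 0.5, so result = 1
  ((¬p1 → p1) → p2): 1 > 0, so result = 0
  (p1 → ((¬p1 → p1) → p2)): 0.5 > 0, so result = 0
  (p1 ∧ p1) = min(0.5, 0.5) = 0.5
  ((p1 → ((¬p1 → p1) → p2)) ∨ (p1 ∧ p1)) = max(0, 0.5) = 0.5
Checking all 9 assignments confirms none give a value below 0.50.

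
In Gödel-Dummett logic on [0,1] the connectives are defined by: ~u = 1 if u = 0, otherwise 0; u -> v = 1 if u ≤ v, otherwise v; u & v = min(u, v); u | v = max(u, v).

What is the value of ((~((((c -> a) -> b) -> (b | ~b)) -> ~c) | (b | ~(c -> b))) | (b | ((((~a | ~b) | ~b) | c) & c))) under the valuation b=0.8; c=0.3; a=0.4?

(c -> a): 0.3 ≤ 0.4, so result = 1
((c -> a) -> b): 1 > 0.8, so result = 0.8
~b: Gödel ¬ of 0.8 = 0 (operand ≠ 0)
(b | ~b) = max(0.8, 0) = 0.8
(((c -> a) -> b) -> (b | ~b)): 0.8 ≤ 0.8, so result = 1
~c: Gödel ¬ of 0.3 = 0 (operand ≠ 0)
((((c -> a) -> b) -> (b | ~b)) -> ~c): 1 > 0, so result = 0
~((((c -> a) -> b) -> (b | ~b)) -> ~c): Gödel ¬ of 0 = 1 (operand is 0)
(c -> b): 0.3 ≤ 0.8, so result = 1
~(c -> b): Gödel ¬ of 1 = 0 (operand ≠ 0)
(b | ~(c -> b)) = max(0.8, 0) = 0.8
(~((((c -> a) -> b) -> (b | ~b)) -> ~c) | (b | ~(c -> b))) = max(1, 0.8) = 1
~a: Gödel ¬ of 0.4 = 0 (operand ≠ 0)
~b: Gödel ¬ of 0.8 = 0 (operand ≠ 0)
(~a | ~b) = max(0, 0) = 0
~b: Gödel ¬ of 0.8 = 0 (operand ≠ 0)
((~a | ~b) | ~b) = max(0, 0) = 0
(((~a | ~b) | ~b) | c) = max(0, 0.3) = 0.3
((((~a | ~b) | ~b) | c) & c) = min(0.3, 0.3) = 0.3
(b | ((((~a | ~b) | ~b) | c) & c)) = max(0.8, 0.3) = 0.8
((~((((c -> a) -> b) -> (b | ~b)) -> ~c) | (b | ~(c -> b))) | (b | ((((~a | ~b) | ~b) | c) & c))) = max(1, 0.8) = 1

1.00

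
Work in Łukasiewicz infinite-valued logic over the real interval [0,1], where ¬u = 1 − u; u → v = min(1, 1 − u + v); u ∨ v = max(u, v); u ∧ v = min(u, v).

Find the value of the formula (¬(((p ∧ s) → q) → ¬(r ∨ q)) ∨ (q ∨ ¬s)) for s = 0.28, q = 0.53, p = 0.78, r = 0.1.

(p ∧ s) = min(0.78, 0.28) = 0.28
((p ∧ s) → q): min(1, 1 − 0.28 + 0.53) = 1
(r ∨ q) = max(0.1, 0.53) = 0.53
¬(r ∨ q): Łukasiewicz ¬ gives 1 − 0.53 = 0.47
(((p ∧ s) → q) → ¬(r ∨ q)): min(1, 1 − 1 + 0.47) = 0.47
¬(((p ∧ s) → q) → ¬(r ∨ q)): Łukasiewicz ¬ gives 1 − 0.47 = 0.53
¬s: Łukasiewicz ¬ gives 1 − 0.28 = 0.72
(q ∨ ¬s) = max(0.53, 0.72) = 0.72
(¬(((p ∧ s) → q) → ¬(r ∨ q)) ∨ (q ∨ ¬s)) = max(0.53, 0.72) = 0.72

0.72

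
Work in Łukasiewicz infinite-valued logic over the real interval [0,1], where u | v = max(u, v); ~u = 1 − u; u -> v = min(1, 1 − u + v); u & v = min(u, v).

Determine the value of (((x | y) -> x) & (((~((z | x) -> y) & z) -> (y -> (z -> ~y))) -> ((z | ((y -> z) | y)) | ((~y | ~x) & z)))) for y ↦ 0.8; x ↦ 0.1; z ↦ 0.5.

0.30

(x | y) = max(0.1, 0.8) = 0.8
((x | y) -> x): min(1, 1 − 0.8 + 0.1) = 0.3
(z | x) = max(0.5, 0.1) = 0.5
((z | x) -> y): min(1, 1 − 0.5 + 0.8) = 1
~((z | x) -> y): Łukasiewicz ¬ gives 1 − 1 = 0
(~((z | x) -> y) & z) = min(0, 0.5) = 0
~y: Łukasiewicz ¬ gives 1 − 0.8 = 0.2
(z -> ~y): min(1, 1 − 0.5 + 0.2) = 0.7
(y -> (z -> ~y)): min(1, 1 − 0.8 + 0.7) = 0.9
((~((z | x) -> y) & z) -> (y -> (z -> ~y))): min(1, 1 − 0 + 0.9) = 1
(y -> z): min(1, 1 − 0.8 + 0.5) = 0.7
((y -> z) | y) = max(0.7, 0.8) = 0.8
(z | ((y -> z) | y)) = max(0.5, 0.8) = 0.8
~y: Łukasiewicz ¬ gives 1 − 0.8 = 0.2
~x: Łukasiewicz ¬ gives 1 − 0.1 = 0.9
(~y | ~x) = max(0.2, 0.9) = 0.9
((~y | ~x) & z) = min(0.9, 0.5) = 0.5
((z | ((y -> z) | y)) | ((~y | ~x) & z)) = max(0.8, 0.5) = 0.8
(((~((z | x) -> y) & z) -> (y -> (z -> ~y))) -> ((z | ((y -> z) | y)) | ((~y | ~x) & z))): min(1, 1 − 1 + 0.8) = 0.8
(((x | y) -> x) & (((~((z | x) -> y) & z) -> (y -> (z -> ~y))) -> ((z | ((y -> z) | y)) | ((~y | ~x) & z)))) = min(0.3, 0.8) = 0.3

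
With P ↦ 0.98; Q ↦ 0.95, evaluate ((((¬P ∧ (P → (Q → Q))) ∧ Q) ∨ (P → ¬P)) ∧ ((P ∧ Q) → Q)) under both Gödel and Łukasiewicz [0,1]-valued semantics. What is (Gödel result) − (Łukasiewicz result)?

-0.04

Gödel evaluation:
  ¬P: Gödel ¬ of 0.98 = 0 (operand ≠ 0)
  (Q → Q): 0.95 ≤ 0.95, so result = 1
  (P → (Q → Q)): 0.98 ≤ 1, so result = 1
  (¬P ∧ (P → (Q → Q))) = min(0, 1) = 0
  ((¬P ∧ (P → (Q → Q))) ∧ Q) = min(0, 0.95) = 0
  ¬P: Gödel ¬ of 0.98 = 0 (operand ≠ 0)
  (P → ¬P): 0.98 > 0, so result = 0
  (((¬P ∧ (P → (Q → Q))) ∧ Q) ∨ (P → ¬P)) = max(0, 0) = 0
  (P ∧ Q) = min(0.98, 0.95) = 0.95
  ((P ∧ Q) → Q): 0.95 ≤ 0.95, so result = 1
  ((((¬P ∧ (P → (Q → Q))) ∧ Q) ∨ (P → ¬P)) ∧ ((P ∧ Q) → Q)) = min(0, 1) = 0
  Gödel value = 0
Łukasiewicz evaluation:
  ¬P: Łukasiewicz ¬ gives 1 − 0.98 = 0.02
  (Q → Q): min(1, 1 − 0.95 + 0.95) = 1
  (P → (Q → Q)): min(1, 1 − 0.98 + 1) = 1
  (¬P ∧ (P → (Q → Q))) = min(0.02, 1) = 0.02
  ((¬P ∧ (P → (Q → Q))) ∧ Q) = min(0.02, 0.95) = 0.02
  ¬P: Łukasiewicz ¬ gives 1 − 0.98 = 0.02
  (P → ¬P): min(1, 1 − 0.98 + 0.02) = 0.04
  (((¬P ∧ (P → (Q → Q))) ∧ Q) ∨ (P → ¬P)) = max(0.02, 0.04) = 0.04
  (P ∧ Q) = min(0.98, 0.95) = 0.95
  ((P ∧ Q) → Q): min(1, 1 − 0.95 + 0.95) = 1
  ((((¬P ∧ (P → (Q → Q))) ∧ Q) ∨ (P → ¬P)) ∧ ((P ∧ Q) → Q)) = min(0.04, 1) = 0.04
  Łukasiewicz value = 0.04
Difference: 0 − 0.04 = -0.04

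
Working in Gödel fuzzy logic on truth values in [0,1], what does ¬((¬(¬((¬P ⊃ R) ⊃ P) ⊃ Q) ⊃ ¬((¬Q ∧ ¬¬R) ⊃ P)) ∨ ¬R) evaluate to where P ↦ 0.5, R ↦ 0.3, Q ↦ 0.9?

¬P: Gödel ¬ of 0.5 = 0 (operand ≠ 0)
(¬P ⊃ R): 0 ≤ 0.3, so result = 1
((¬P ⊃ R) ⊃ P): 1 > 0.5, so result = 0.5
¬((¬P ⊃ R) ⊃ P): Gödel ¬ of 0.5 = 0 (operand ≠ 0)
(¬((¬P ⊃ R) ⊃ P) ⊃ Q): 0 ≤ 0.9, so result = 1
¬(¬((¬P ⊃ R) ⊃ P) ⊃ Q): Gödel ¬ of 1 = 0 (operand ≠ 0)
¬Q: Gödel ¬ of 0.9 = 0 (operand ≠ 0)
¬R: Gödel ¬ of 0.3 = 0 (operand ≠ 0)
¬¬R: Gödel ¬ of 0 = 1 (operand is 0)
(¬Q ∧ ¬¬R) = min(0, 1) = 0
((¬Q ∧ ¬¬R) ⊃ P): 0 ≤ 0.5, so result = 1
¬((¬Q ∧ ¬¬R) ⊃ P): Gödel ¬ of 1 = 0 (operand ≠ 0)
(¬(¬((¬P ⊃ R) ⊃ P) ⊃ Q) ⊃ ¬((¬Q ∧ ¬¬R) ⊃ P)): 0 ≤ 0, so result = 1
¬R: Gödel ¬ of 0.3 = 0 (operand ≠ 0)
((¬(¬((¬P ⊃ R) ⊃ P) ⊃ Q) ⊃ ¬((¬Q ∧ ¬¬R) ⊃ P)) ∨ ¬R) = max(1, 0) = 1
¬((¬(¬((¬P ⊃ R) ⊃ P) ⊃ Q) ⊃ ¬((¬Q ∧ ¬¬R) ⊃ P)) ∨ ¬R): Gödel ¬ of 1 = 0 (operand ≠ 0)

0.00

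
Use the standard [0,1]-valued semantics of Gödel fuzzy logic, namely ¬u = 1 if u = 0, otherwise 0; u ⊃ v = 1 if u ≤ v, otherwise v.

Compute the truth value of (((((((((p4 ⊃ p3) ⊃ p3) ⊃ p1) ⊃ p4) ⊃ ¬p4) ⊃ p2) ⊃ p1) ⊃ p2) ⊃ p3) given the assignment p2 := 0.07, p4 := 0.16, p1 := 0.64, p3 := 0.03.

0.03

(p4 ⊃ p3): 0.16 > 0.03, so result = 0.03
((p4 ⊃ p3) ⊃ p3): 0.03 ≤ 0.03, so result = 1
(((p4 ⊃ p3) ⊃ p3) ⊃ p1): 1 > 0.64, so result = 0.64
((((p4 ⊃ p3) ⊃ p3) ⊃ p1) ⊃ p4): 0.64 > 0.16, so result = 0.16
¬p4: Gödel ¬ of 0.16 = 0 (operand ≠ 0)
(((((p4 ⊃ p3) ⊃ p3) ⊃ p1) ⊃ p4) ⊃ ¬p4): 0.16 > 0, so result = 0
((((((p4 ⊃ p3) ⊃ p3) ⊃ p1) ⊃ p4) ⊃ ¬p4) ⊃ p2): 0 ≤ 0.07, so result = 1
(((((((p4 ⊃ p3) ⊃ p3) ⊃ p1) ⊃ p4) ⊃ ¬p4) ⊃ p2) ⊃ p1): 1 > 0.64, so result = 0.64
((((((((p4 ⊃ p3) ⊃ p3) ⊃ p1) ⊃ p4) ⊃ ¬p4) ⊃ p2) ⊃ p1) ⊃ p2): 0.64 > 0.07, so result = 0.07
(((((((((p4 ⊃ p3) ⊃ p3) ⊃ p1) ⊃ p4) ⊃ ¬p4) ⊃ p2) ⊃ p1) ⊃ p2) ⊃ p3): 0.07 > 0.03, so result = 0.03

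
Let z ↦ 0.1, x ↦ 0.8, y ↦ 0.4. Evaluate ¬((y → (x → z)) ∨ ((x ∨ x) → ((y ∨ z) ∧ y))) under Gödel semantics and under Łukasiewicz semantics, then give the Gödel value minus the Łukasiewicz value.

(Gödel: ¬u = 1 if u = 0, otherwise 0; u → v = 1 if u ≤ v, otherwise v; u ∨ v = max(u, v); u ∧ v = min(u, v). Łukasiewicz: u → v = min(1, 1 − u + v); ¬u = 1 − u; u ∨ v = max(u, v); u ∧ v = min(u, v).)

-0.10

Gödel evaluation:
  (x → z): 0.8 > 0.1, so result = 0.1
  (y → (x → z)): 0.4 > 0.1, so result = 0.1
  (x ∨ x) = max(0.8, 0.8) = 0.8
  (y ∨ z) = max(0.4, 0.1) = 0.4
  ((y ∨ z) ∧ y) = min(0.4, 0.4) = 0.4
  ((x ∨ x) → ((y ∨ z) ∧ y)): 0.8 > 0.4, so result = 0.4
  ((y → (x → z)) ∨ ((x ∨ x) → ((y ∨ z) ∧ y))) = max(0.1, 0.4) = 0.4
  ¬((y → (x → z)) ∨ ((x ∨ x) → ((y ∨ z) ∧ y))): Gödel ¬ of 0.4 = 0 (operand ≠ 0)
  Gödel value = 0
Łukasiewicz evaluation:
  (x → z): min(1, 1 − 0.8 + 0.1) = 0.3
  (y → (x → z)): min(1, 1 − 0.4 + 0.3) = 0.9
  (x ∨ x) = max(0.8, 0.8) = 0.8
  (y ∨ z) = max(0.4, 0.1) = 0.4
  ((y ∨ z) ∧ y) = min(0.4, 0.4) = 0.4
  ((x ∨ x) → ((y ∨ z) ∧ y)): min(1, 1 − 0.8 + 0.4) = 0.6
  ((y → (x → z)) ∨ ((x ∨ x) → ((y ∨ z) ∧ y))) = max(0.9, 0.6) = 0.9
  ¬((y → (x → z)) ∨ ((x ∨ x) → ((y ∨ z) ∧ y))): Łukasiewicz ¬ gives 1 − 0.9 = 0.1
  Łukasiewicz value = 0.1
Difference: 0 − 0.1 = -0.10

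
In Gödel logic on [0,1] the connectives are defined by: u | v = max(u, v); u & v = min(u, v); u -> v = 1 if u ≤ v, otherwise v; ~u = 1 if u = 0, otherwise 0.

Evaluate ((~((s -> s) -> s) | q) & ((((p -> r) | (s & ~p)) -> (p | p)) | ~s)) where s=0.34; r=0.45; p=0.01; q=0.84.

0.01

(s -> s): 0.34 ≤ 0.34, so result = 1
((s -> s) -> s): 1 > 0.34, so result = 0.34
~((s -> s) -> s): Gödel ¬ of 0.34 = 0 (operand ≠ 0)
(~((s -> s) -> s) | q) = max(0, 0.84) = 0.84
(p -> r): 0.01 ≤ 0.45, so result = 1
~p: Gödel ¬ of 0.01 = 0 (operand ≠ 0)
(s & ~p) = min(0.34, 0) = 0
((p -> r) | (s & ~p)) = max(1, 0) = 1
(p | p) = max(0.01, 0.01) = 0.01
(((p -> r) | (s & ~p)) -> (p | p)): 1 > 0.01, so result = 0.01
~s: Gödel ¬ of 0.34 = 0 (operand ≠ 0)
((((p -> r) | (s & ~p)) -> (p | p)) | ~s) = max(0.01, 0) = 0.01
((~((s -> s) -> s) | q) & ((((p -> r) | (s & ~p)) -> (p | p)) | ~s)) = min(0.84, 0.01) = 0.01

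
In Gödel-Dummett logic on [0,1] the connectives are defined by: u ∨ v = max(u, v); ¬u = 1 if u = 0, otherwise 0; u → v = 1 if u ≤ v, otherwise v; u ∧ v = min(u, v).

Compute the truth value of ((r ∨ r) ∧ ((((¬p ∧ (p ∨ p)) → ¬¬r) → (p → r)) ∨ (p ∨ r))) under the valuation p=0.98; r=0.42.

(r ∨ r) = max(0.42, 0.42) = 0.42
¬p: Gödel ¬ of 0.98 = 0 (operand ≠ 0)
(p ∨ p) = max(0.98, 0.98) = 0.98
(¬p ∧ (p ∨ p)) = min(0, 0.98) = 0
¬r: Gödel ¬ of 0.42 = 0 (operand ≠ 0)
¬¬r: Gödel ¬ of 0 = 1 (operand is 0)
((¬p ∧ (p ∨ p)) → ¬¬r): 0 ≤ 1, so result = 1
(p → r): 0.98 > 0.42, so result = 0.42
(((¬p ∧ (p ∨ p)) → ¬¬r) → (p → r)): 1 > 0.42, so result = 0.42
(p ∨ r) = max(0.98, 0.42) = 0.98
((((¬p ∧ (p ∨ p)) → ¬¬r) → (p → r)) ∨ (p ∨ r)) = max(0.42, 0.98) = 0.98
((r ∨ r) ∧ ((((¬p ∧ (p ∨ p)) → ¬¬r) → (p → r)) ∨ (p ∨ r))) = min(0.42, 0.98) = 0.42

0.42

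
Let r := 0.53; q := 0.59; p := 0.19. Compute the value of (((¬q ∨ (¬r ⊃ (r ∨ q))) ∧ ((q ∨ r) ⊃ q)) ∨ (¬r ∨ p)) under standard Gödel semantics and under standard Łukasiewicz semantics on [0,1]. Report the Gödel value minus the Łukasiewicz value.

Gödel evaluation:
  ¬q: Gödel ¬ of 0.59 = 0 (operand ≠ 0)
  ¬r: Gödel ¬ of 0.53 = 0 (operand ≠ 0)
  (r ∨ q) = max(0.53, 0.59) = 0.59
  (¬r ⊃ (r ∨ q)): 0 ≤ 0.59, so result = 1
  (¬q ∨ (¬r ⊃ (r ∨ q))) = max(0, 1) = 1
  (q ∨ r) = max(0.59, 0.53) = 0.59
  ((q ∨ r) ⊃ q): 0.59 ≤ 0.59, so result = 1
  ((¬q ∨ (¬r ⊃ (r ∨ q))) ∧ ((q ∨ r) ⊃ q)) = min(1, 1) = 1
  ¬r: Gödel ¬ of 0.53 = 0 (operand ≠ 0)
  (¬r ∨ p) = max(0, 0.19) = 0.19
  (((¬q ∨ (¬r ⊃ (r ∨ q))) ∧ ((q ∨ r) ⊃ q)) ∨ (¬r ∨ p)) = max(1, 0.19) = 1
  Gödel value = 1
Łukasiewicz evaluation:
  ¬q: Łukasiewicz ¬ gives 1 − 0.59 = 0.41
  ¬r: Łukasiewicz ¬ gives 1 − 0.53 = 0.47
  (r ∨ q) = max(0.53, 0.59) = 0.59
  (¬r ⊃ (r ∨ q)): min(1, 1 − 0.47 + 0.59) = 1
  (¬q ∨ (¬r ⊃ (r ∨ q))) = max(0.41, 1) = 1
  (q ∨ r) = max(0.59, 0.53) = 0.59
  ((q ∨ r) ⊃ q): min(1, 1 − 0.59 + 0.59) = 1
  ((¬q ∨ (¬r ⊃ (r ∨ q))) ∧ ((q ∨ r) ⊃ q)) = min(1, 1) = 1
  ¬r: Łukasiewicz ¬ gives 1 − 0.53 = 0.47
  (¬r ∨ p) = max(0.47, 0.19) = 0.47
  (((¬q ∨ (¬r ⊃ (r ∨ q))) ∧ ((q ∨ r) ⊃ q)) ∨ (¬r ∨ p)) = max(1, 0.47) = 1
  Łukasiewicz value = 1
Difference: 1 − 1 = 0.00

0.00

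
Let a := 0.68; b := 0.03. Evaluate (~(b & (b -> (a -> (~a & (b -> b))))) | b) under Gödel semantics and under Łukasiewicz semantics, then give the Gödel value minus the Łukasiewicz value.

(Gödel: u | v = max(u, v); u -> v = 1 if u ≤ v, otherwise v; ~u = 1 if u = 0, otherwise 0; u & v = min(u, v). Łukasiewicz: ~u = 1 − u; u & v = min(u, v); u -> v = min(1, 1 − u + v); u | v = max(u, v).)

0.03

Gödel evaluation:
  ~a: Gödel ¬ of 0.68 = 0 (operand ≠ 0)
  (b -> b): 0.03 ≤ 0.03, so result = 1
  (~a & (b -> b)) = min(0, 1) = 0
  (a -> (~a & (b -> b))): 0.68 > 0, so result = 0
  (b -> (a -> (~a & (b -> b)))): 0.03 > 0, so result = 0
  (b & (b -> (a -> (~a & (b -> b))))) = min(0.03, 0) = 0
  ~(b & (b -> (a -> (~a & (b -> b))))): Gödel ¬ of 0 = 1 (operand is 0)
  (~(b & (b -> (a -> (~a & (b -> b))))) | b) = max(1, 0.03) = 1
  Gödel value = 1
Łukasiewicz evaluation:
  ~a: Łukasiewicz ¬ gives 1 − 0.68 = 0.32
  (b -> b): min(1, 1 − 0.03 + 0.03) = 1
  (~a & (b -> b)) = min(0.32, 1) = 0.32
  (a -> (~a & (b -> b))): min(1, 1 − 0.68 + 0.32) = 0.64
  (b -> (a -> (~a & (b -> b)))): min(1, 1 − 0.03 + 0.64) = 1
  (b & (b -> (a -> (~a & (b -> b))))) = min(0.03, 1) = 0.03
  ~(b & (b -> (a -> (~a & (b -> b))))): Łukasiewicz ¬ gives 1 − 0.03 = 0.97
  (~(b & (b -> (a -> (~a & (b -> b))))) | b) = max(0.97, 0.03) = 0.97
  Łukasiewicz value = 0.97
Difference: 1 − 0.97 = 0.03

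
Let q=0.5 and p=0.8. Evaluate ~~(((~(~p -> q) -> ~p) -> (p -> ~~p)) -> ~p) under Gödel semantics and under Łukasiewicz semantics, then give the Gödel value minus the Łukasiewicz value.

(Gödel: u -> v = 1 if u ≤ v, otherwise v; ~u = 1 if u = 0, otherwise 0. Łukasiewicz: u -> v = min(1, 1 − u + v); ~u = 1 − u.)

Gödel evaluation:
  ~p: Gödel ¬ of 0.8 = 0 (operand ≠ 0)
  (~p -> q): 0 ≤ 0.5, so result = 1
  ~(~p -> q): Gödel ¬ of 1 = 0 (operand ≠ 0)
  ~p: Gödel ¬ of 0.8 = 0 (operand ≠ 0)
  (~(~p -> q) -> ~p): 0 ≤ 0, so result = 1
  ~p: Gödel ¬ of 0.8 = 0 (operand ≠ 0)
  ~~p: Gödel ¬ of 0 = 1 (operand is 0)
  (p -> ~~p): 0.8 ≤ 1, so result = 1
  ((~(~p -> q) -> ~p) -> (p -> ~~p)): 1 ≤ 1, so result = 1
  ~p: Gödel ¬ of 0.8 = 0 (operand ≠ 0)
  (((~(~p -> q) -> ~p) -> (p -> ~~p)) -> ~p): 1 > 0, so result = 0
  ~(((~(~p -> q) -> ~p) -> (p -> ~~p)) -> ~p): Gödel ¬ of 0 = 1 (operand is 0)
  ~~(((~(~p -> q) -> ~p) -> (p -> ~~p)) -> ~p): Gödel ¬ of 1 = 0 (operand ≠ 0)
  Gödel value = 0
Łukasiewicz evaluation:
  ~p: Łukasiewicz ¬ gives 1 − 0.8 = 0.2
  (~p -> q): min(1, 1 − 0.2 + 0.5) = 1
  ~(~p -> q): Łukasiewicz ¬ gives 1 − 1 = 0
  ~p: Łukasiewicz ¬ gives 1 − 0.8 = 0.2
  (~(~p -> q) -> ~p): min(1, 1 − 0 + 0.2) = 1
  ~p: Łukasiewicz ¬ gives 1 − 0.8 = 0.2
  ~~p: Łukasiewicz ¬ gives 1 − 0.2 = 0.8
  (p -> ~~p): min(1, 1 − 0.8 + 0.8) = 1
  ((~(~p -> q) -> ~p) -> (p -> ~~p)): min(1, 1 − 1 + 1) = 1
  ~p: Łukasiewicz ¬ gives 1 − 0.8 = 0.2
  (((~(~p -> q) -> ~p) -> (p -> ~~p)) -> ~p): min(1, 1 − 1 + 0.2) = 0.2
  ~(((~(~p -> q) -> ~p) -> (p -> ~~p)) -> ~p): Łukasiewicz ¬ gives 1 − 0.2 = 0.8
  ~~(((~(~p -> q) -> ~p) -> (p -> ~~p)) -> ~p): Łukasiewicz ¬ gives 1 − 0.8 = 0.2
  Łukasiewicz value = 0.2
Difference: 0 − 0.2 = -0.20

-0.20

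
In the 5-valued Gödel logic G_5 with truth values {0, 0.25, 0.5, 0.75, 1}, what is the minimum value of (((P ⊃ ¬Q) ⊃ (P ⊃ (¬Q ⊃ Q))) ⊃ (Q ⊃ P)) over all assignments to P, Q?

The minimum is attained at P = 0, Q = 0.25:
  ¬Q: Gödel ¬ of 0.25 = 0 (operand ≠ 0)
  (P ⊃ ¬Q): 0 ≤ 0, so result = 1
  ¬Q: Gödel ¬ of 0.25 = 0 (operand ≠ 0)
  (¬Q ⊃ Q): 0 ≤ 0.25, so result = 1
  (P ⊃ (¬Q ⊃ Q)): 0 ≤ 1, so result = 1
  ((P ⊃ ¬Q) ⊃ (P ⊃ (¬Q ⊃ Q))): 1 ≤ 1, so result = 1
  (Q ⊃ P): 0.25 > 0, so result = 0
  (((P ⊃ ¬Q) ⊃ (P ⊃ (¬Q ⊃ Q))) ⊃ (Q ⊃ P)): 1 > 0, so result = 0
Checking all 25 assignments confirms none give a value below 0.00.

0.00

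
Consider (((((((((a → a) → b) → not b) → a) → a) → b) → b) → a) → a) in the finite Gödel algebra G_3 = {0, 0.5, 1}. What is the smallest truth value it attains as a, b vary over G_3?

0.50

The minimum is attained at a = 0.5, b = 0.5:
  (a → a): 0.5 ≤ 0.5, so result = 1
  ((a → a) → b): 1 > 0.5, so result = 0.5
  not b: Gödel ¬ of 0.5 = 0 (operand ≠ 0)
  (((a → a) → b) → not b): 0.5 > 0, so result = 0
  ((((a → a) → b) → not b) → a): 0 ≤ 0.5, so result = 1
  (((((a → a) → b) → not b) → a) → a): 1 > 0.5, so result = 0.5
  ((((((a → a) → b) → not b) → a) → a) → b): 0.5 ≤ 0.5, so result = 1
  (((((((a → a) → b) → not b) → a) → a) → b) → b): 1 > 0.5, so result = 0.5
  ((((((((a → a) → b) → not b) → a) → a) → b) → b) → a): 0.5 ≤ 0.5, so result = 1
  (((((((((a → a) → b) → not b) → a) → a) → b) → b) → a) → a): 1 > 0.5, so result = 0.5
Checking all 9 assignments confirms none give a value below 0.50.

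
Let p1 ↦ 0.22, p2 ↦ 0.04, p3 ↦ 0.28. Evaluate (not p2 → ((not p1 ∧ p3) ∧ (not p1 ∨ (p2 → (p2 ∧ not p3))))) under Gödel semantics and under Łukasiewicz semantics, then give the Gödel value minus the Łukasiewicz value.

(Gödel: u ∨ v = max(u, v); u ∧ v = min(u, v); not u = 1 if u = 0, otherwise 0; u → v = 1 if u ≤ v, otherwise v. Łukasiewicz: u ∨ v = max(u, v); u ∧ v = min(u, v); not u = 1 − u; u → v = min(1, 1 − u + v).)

0.68

Gödel evaluation:
  not p2: Gödel ¬ of 0.04 = 0 (operand ≠ 0)
  not p1: Gödel ¬ of 0.22 = 0 (operand ≠ 0)
  (not p1 ∧ p3) = min(0, 0.28) = 0
  not p1: Gödel ¬ of 0.22 = 0 (operand ≠ 0)
  not p3: Gödel ¬ of 0.28 = 0 (operand ≠ 0)
  (p2 ∧ not p3) = min(0.04, 0) = 0
  (p2 → (p2 ∧ not p3)): 0.04 > 0, so result = 0
  (not p1 ∨ (p2 → (p2 ∧ not p3))) = max(0, 0) = 0
  ((not p1 ∧ p3) ∧ (not p1 ∨ (p2 → (p2 ∧ not p3)))) = min(0, 0) = 0
  (not p2 → ((not p1 ∧ p3) ∧ (not p1 ∨ (p2 → (p2 ∧ not p3))))): 0 ≤ 0, so result = 1
  Gödel value = 1
Łukasiewicz evaluation:
  not p2: Łukasiewicz ¬ gives 1 − 0.04 = 0.96
  not p1: Łukasiewicz ¬ gives 1 − 0.22 = 0.78
  (not p1 ∧ p3) = min(0.78, 0.28) = 0.28
  not p1: Łukasiewicz ¬ gives 1 − 0.22 = 0.78
  not p3: Łukasiewicz ¬ gives 1 − 0.28 = 0.72
  (p2 ∧ not p3) = min(0.04, 0.72) = 0.04
  (p2 → (p2 ∧ not p3)): min(1, 1 − 0.04 + 0.04) = 1
  (not p1 ∨ (p2 → (p2 ∧ not p3))) = max(0.78, 1) = 1
  ((not p1 ∧ p3) ∧ (not p1 ∨ (p2 → (p2 ∧ not p3)))) = min(0.28, 1) = 0.28
  (not p2 → ((not p1 ∧ p3) ∧ (not p1 ∨ (p2 → (p2 ∧ not p3))))): min(1, 1 − 0.96 + 0.28) = 0.32
  Łukasiewicz value = 0.32
Difference: 1 − 0.32 = 0.68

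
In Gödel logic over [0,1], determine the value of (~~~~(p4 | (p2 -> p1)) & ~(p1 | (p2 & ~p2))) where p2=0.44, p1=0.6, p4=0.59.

0.00

(p2 -> p1): 0.44 ≤ 0.6, so result = 1
(p4 | (p2 -> p1)) = max(0.59, 1) = 1
~(p4 | (p2 -> p1)): Gödel ¬ of 1 = 0 (operand ≠ 0)
~~(p4 | (p2 -> p1)): Gödel ¬ of 0 = 1 (operand is 0)
~~~(p4 | (p2 -> p1)): Gödel ¬ of 1 = 0 (operand ≠ 0)
~~~~(p4 | (p2 -> p1)): Gödel ¬ of 0 = 1 (operand is 0)
~p2: Gödel ¬ of 0.44 = 0 (operand ≠ 0)
(p2 & ~p2) = min(0.44, 0) = 0
(p1 | (p2 & ~p2)) = max(0.6, 0) = 0.6
~(p1 | (p2 & ~p2)): Gödel ¬ of 0.6 = 0 (operand ≠ 0)
(~~~~(p4 | (p2 -> p1)) & ~(p1 | (p2 & ~p2))) = min(1, 0) = 0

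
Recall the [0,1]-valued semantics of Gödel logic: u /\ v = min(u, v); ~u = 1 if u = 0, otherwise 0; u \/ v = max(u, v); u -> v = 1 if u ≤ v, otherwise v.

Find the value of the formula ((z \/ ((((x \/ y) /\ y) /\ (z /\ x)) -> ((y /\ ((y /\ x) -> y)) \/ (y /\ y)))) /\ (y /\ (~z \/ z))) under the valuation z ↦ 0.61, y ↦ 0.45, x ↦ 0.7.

(x \/ y) = max(0.7, 0.45) = 0.7
((x \/ y) /\ y) = min(0.7, 0.45) = 0.45
(z /\ x) = min(0.61, 0.7) = 0.61
(((x \/ y) /\ y) /\ (z /\ x)) = min(0.45, 0.61) = 0.45
(y /\ x) = min(0.45, 0.7) = 0.45
((y /\ x) -> y): 0.45 ≤ 0.45, so result = 1
(y /\ ((y /\ x) -> y)) = min(0.45, 1) = 0.45
(y /\ y) = min(0.45, 0.45) = 0.45
((y /\ ((y /\ x) -> y)) \/ (y /\ y)) = max(0.45, 0.45) = 0.45
((((x \/ y) /\ y) /\ (z /\ x)) -> ((y /\ ((y /\ x) -> y)) \/ (y /\ y))): 0.45 ≤ 0.45, so result = 1
(z \/ ((((x \/ y) /\ y) /\ (z /\ x)) -> ((y /\ ((y /\ x) -> y)) \/ (y /\ y)))) = max(0.61, 1) = 1
~z: Gödel ¬ of 0.61 = 0 (operand ≠ 0)
(~z \/ z) = max(0, 0.61) = 0.61
(y /\ (~z \/ z)) = min(0.45, 0.61) = 0.45
((z \/ ((((x \/ y) /\ y) /\ (z /\ x)) -> ((y /\ ((y /\ x) -> y)) \/ (y /\ y)))) /\ (y /\ (~z \/ z))) = min(1, 0.45) = 0.45

0.45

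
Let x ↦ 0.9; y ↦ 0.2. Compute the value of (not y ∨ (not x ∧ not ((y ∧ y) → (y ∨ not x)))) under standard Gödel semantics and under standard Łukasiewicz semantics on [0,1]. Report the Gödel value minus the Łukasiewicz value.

-0.80

Gödel evaluation:
  not y: Gödel ¬ of 0.2 = 0 (operand ≠ 0)
  not x: Gödel ¬ of 0.9 = 0 (operand ≠ 0)
  (y ∧ y) = min(0.2, 0.2) = 0.2
  not x: Gödel ¬ of 0.9 = 0 (operand ≠ 0)
  (y ∨ not x) = max(0.2, 0) = 0.2
  ((y ∧ y) → (y ∨ not x)): 0.2 ≤ 0.2, so result = 1
  not ((y ∧ y) → (y ∨ not x)): Gödel ¬ of 1 = 0 (operand ≠ 0)
  (not x ∧ not ((y ∧ y) → (y ∨ not x))) = min(0, 0) = 0
  (not y ∨ (not x ∧ not ((y ∧ y) → (y ∨ not x)))) = max(0, 0) = 0
  Gödel value = 0
Łukasiewicz evaluation:
  not y: Łukasiewicz ¬ gives 1 − 0.2 = 0.8
  not x: Łukasiewicz ¬ gives 1 − 0.9 = 0.1
  (y ∧ y) = min(0.2, 0.2) = 0.2
  not x: Łukasiewicz ¬ gives 1 − 0.9 = 0.1
  (y ∨ not x) = max(0.2, 0.1) = 0.2
  ((y ∧ y) → (y ∨ not x)): min(1, 1 − 0.2 + 0.2) = 1
  not ((y ∧ y) → (y ∨ not x)): Łukasiewicz ¬ gives 1 − 1 = 0
  (not x ∧ not ((y ∧ y) → (y ∨ not x))) = min(0.1, 0) = 0
  (not y ∨ (not x ∧ not ((y ∧ y) → (y ∨ not x)))) = max(0.8, 0) = 0.8
  Łukasiewicz value = 0.8
Difference: 0 − 0.8 = -0.80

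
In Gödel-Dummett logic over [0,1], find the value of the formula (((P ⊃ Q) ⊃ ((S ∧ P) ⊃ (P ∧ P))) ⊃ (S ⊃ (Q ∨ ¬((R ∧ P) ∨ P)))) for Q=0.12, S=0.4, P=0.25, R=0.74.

(P ⊃ Q): 0.25 > 0.12, so result = 0.12
(S ∧ P) = min(0.4, 0.25) = 0.25
(P ∧ P) = min(0.25, 0.25) = 0.25
((S ∧ P) ⊃ (P ∧ P)): 0.25 ≤ 0.25, so result = 1
((P ⊃ Q) ⊃ ((S ∧ P) ⊃ (P ∧ P))): 0.12 ≤ 1, so result = 1
(R ∧ P) = min(0.74, 0.25) = 0.25
((R ∧ P) ∨ P) = max(0.25, 0.25) = 0.25
¬((R ∧ P) ∨ P): Gödel ¬ of 0.25 = 0 (operand ≠ 0)
(Q ∨ ¬((R ∧ P) ∨ P)) = max(0.12, 0) = 0.12
(S ⊃ (Q ∨ ¬((R ∧ P) ∨ P))): 0.4 > 0.12, so result = 0.12
(((P ⊃ Q) ⊃ ((S ∧ P) ⊃ (P ∧ P))) ⊃ (S ⊃ (Q ∨ ¬((R ∧ P) ∨ P)))): 1 > 0.12, so result = 0.12

0.12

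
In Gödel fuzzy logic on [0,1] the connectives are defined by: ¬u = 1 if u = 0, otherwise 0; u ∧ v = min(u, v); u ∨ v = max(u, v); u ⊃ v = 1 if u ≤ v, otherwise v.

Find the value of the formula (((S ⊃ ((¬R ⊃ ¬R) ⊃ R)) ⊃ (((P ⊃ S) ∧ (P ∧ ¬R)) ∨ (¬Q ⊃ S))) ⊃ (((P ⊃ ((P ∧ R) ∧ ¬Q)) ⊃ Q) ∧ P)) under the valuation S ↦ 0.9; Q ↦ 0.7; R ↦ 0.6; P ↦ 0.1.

0.10

¬R: Gödel ¬ of 0.6 = 0 (operand ≠ 0)
¬R: Gödel ¬ of 0.6 = 0 (operand ≠ 0)
(¬R ⊃ ¬R): 0 ≤ 0, so result = 1
((¬R ⊃ ¬R) ⊃ R): 1 > 0.6, so result = 0.6
(S ⊃ ((¬R ⊃ ¬R) ⊃ R)): 0.9 > 0.6, so result = 0.6
(P ⊃ S): 0.1 ≤ 0.9, so result = 1
¬R: Gödel ¬ of 0.6 = 0 (operand ≠ 0)
(P ∧ ¬R) = min(0.1, 0) = 0
((P ⊃ S) ∧ (P ∧ ¬R)) = min(1, 0) = 0
¬Q: Gödel ¬ of 0.7 = 0 (operand ≠ 0)
(¬Q ⊃ S): 0 ≤ 0.9, so result = 1
(((P ⊃ S) ∧ (P ∧ ¬R)) ∨ (¬Q ⊃ S)) = max(0, 1) = 1
((S ⊃ ((¬R ⊃ ¬R) ⊃ R)) ⊃ (((P ⊃ S) ∧ (P ∧ ¬R)) ∨ (¬Q ⊃ S))): 0.6 ≤ 1, so result = 1
(P ∧ R) = min(0.1, 0.6) = 0.1
¬Q: Gödel ¬ of 0.7 = 0 (operand ≠ 0)
((P ∧ R) ∧ ¬Q) = min(0.1, 0) = 0
(P ⊃ ((P ∧ R) ∧ ¬Q)): 0.1 > 0, so result = 0
((P ⊃ ((P ∧ R) ∧ ¬Q)) ⊃ Q): 0 ≤ 0.7, so result = 1
(((P ⊃ ((P ∧ R) ∧ ¬Q)) ⊃ Q) ∧ P) = min(1, 0.1) = 0.1
(((S ⊃ ((¬R ⊃ ¬R) ⊃ R)) ⊃ (((P ⊃ S) ∧ (P ∧ ¬R)) ∨ (¬Q ⊃ S))) ⊃ (((P ⊃ ((P ∧ R) ∧ ¬Q)) ⊃ Q) ∧ P)): 1 > 0.1, so result = 0.1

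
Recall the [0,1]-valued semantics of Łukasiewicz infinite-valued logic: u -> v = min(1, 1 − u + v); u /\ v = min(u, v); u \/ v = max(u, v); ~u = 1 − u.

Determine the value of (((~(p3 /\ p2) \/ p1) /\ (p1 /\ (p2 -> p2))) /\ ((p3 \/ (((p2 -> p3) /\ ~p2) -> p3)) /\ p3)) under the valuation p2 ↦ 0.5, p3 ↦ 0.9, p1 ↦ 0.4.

(p3 /\ p2) = min(0.9, 0.5) = 0.5
~(p3 /\ p2): Łukasiewicz ¬ gives 1 − 0.5 = 0.5
(~(p3 /\ p2) \/ p1) = max(0.5, 0.4) = 0.5
(p2 -> p2): min(1, 1 − 0.5 + 0.5) = 1
(p1 /\ (p2 -> p2)) = min(0.4, 1) = 0.4
((~(p3 /\ p2) \/ p1) /\ (p1 /\ (p2 -> p2))) = min(0.5, 0.4) = 0.4
(p2 -> p3): min(1, 1 − 0.5 + 0.9) = 1
~p2: Łukasiewicz ¬ gives 1 − 0.5 = 0.5
((p2 -> p3) /\ ~p2) = min(1, 0.5) = 0.5
(((p2 -> p3) /\ ~p2) -> p3): min(1, 1 − 0.5 + 0.9) = 1
(p3 \/ (((p2 -> p3) /\ ~p2) -> p3)) = max(0.9, 1) = 1
((p3 \/ (((p2 -> p3) /\ ~p2) -> p3)) /\ p3) = min(1, 0.9) = 0.9
(((~(p3 /\ p2) \/ p1) /\ (p1 /\ (p2 -> p2))) /\ ((p3 \/ (((p2 -> p3) /\ ~p2) -> p3)) /\ p3)) = min(0.4, 0.9) = 0.4

0.40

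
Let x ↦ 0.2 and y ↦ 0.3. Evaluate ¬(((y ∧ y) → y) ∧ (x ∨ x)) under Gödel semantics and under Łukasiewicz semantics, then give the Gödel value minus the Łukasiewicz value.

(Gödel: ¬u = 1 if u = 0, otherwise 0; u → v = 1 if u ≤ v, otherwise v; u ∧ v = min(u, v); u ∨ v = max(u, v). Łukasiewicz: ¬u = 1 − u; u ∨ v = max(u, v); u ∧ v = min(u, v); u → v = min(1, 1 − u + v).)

-0.80

Gödel evaluation:
  (y ∧ y) = min(0.3, 0.3) = 0.3
  ((y ∧ y) → y): 0.3 ≤ 0.3, so result = 1
  (x ∨ x) = max(0.2, 0.2) = 0.2
  (((y ∧ y) → y) ∧ (x ∨ x)) = min(1, 0.2) = 0.2
  ¬(((y ∧ y) → y) ∧ (x ∨ x)): Gödel ¬ of 0.2 = 0 (operand ≠ 0)
  Gödel value = 0
Łukasiewicz evaluation:
  (y ∧ y) = min(0.3, 0.3) = 0.3
  ((y ∧ y) → y): min(1, 1 − 0.3 + 0.3) = 1
  (x ∨ x) = max(0.2, 0.2) = 0.2
  (((y ∧ y) → y) ∧ (x ∨ x)) = min(1, 0.2) = 0.2
  ¬(((y ∧ y) → y) ∧ (x ∨ x)): Łukasiewicz ¬ gives 1 − 0.2 = 0.8
  Łukasiewicz value = 0.8
Difference: 0 − 0.8 = -0.80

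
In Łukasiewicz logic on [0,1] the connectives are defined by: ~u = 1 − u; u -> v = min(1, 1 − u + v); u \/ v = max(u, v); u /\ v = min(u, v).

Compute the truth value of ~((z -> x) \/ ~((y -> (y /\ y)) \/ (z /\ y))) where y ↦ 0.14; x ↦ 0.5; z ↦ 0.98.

0.48

(z -> x): min(1, 1 − 0.98 + 0.5) = 0.52
(y /\ y) = min(0.14, 0.14) = 0.14
(y -> (y /\ y)): min(1, 1 − 0.14 + 0.14) = 1
(z /\ y) = min(0.98, 0.14) = 0.14
((y -> (y /\ y)) \/ (z /\ y)) = max(1, 0.14) = 1
~((y -> (y /\ y)) \/ (z /\ y)): Łukasiewicz ¬ gives 1 − 1 = 0
((z -> x) \/ ~((y -> (y /\ y)) \/ (z /\ y))) = max(0.52, 0) = 0.52
~((z -> x) \/ ~((y -> (y /\ y)) \/ (z /\ y))): Łukasiewicz ¬ gives 1 − 0.52 = 0.48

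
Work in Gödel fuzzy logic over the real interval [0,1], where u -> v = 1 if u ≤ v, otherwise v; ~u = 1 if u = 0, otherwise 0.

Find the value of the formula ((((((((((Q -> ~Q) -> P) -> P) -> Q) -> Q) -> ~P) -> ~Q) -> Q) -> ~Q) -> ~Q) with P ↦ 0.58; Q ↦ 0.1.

~Q: Gödel ¬ of 0.1 = 0 (operand ≠ 0)
(Q -> ~Q): 0.1 > 0, so result = 0
((Q -> ~Q) -> P): 0 ≤ 0.58, so result = 1
(((Q -> ~Q) -> P) -> P): 1 > 0.58, so result = 0.58
((((Q -> ~Q) -> P) -> P) -> Q): 0.58 > 0.1, so result = 0.1
(((((Q -> ~Q) -> P) -> P) -> Q) -> Q): 0.1 ≤ 0.1, so result = 1
~P: Gödel ¬ of 0.58 = 0 (operand ≠ 0)
((((((Q -> ~Q) -> P) -> P) -> Q) -> Q) -> ~P): 1 > 0, so result = 0
~Q: Gödel ¬ of 0.1 = 0 (operand ≠ 0)
(((((((Q -> ~Q) -> P) -> P) -> Q) -> Q) -> ~P) -> ~Q): 0 ≤ 0, so result = 1
((((((((Q -> ~Q) -> P) -> P) -> Q) -> Q) -> ~P) -> ~Q) -> Q): 1 > 0.1, so result = 0.1
~Q: Gödel ¬ of 0.1 = 0 (operand ≠ 0)
(((((((((Q -> ~Q) -> P) -> P) -> Q) -> Q) -> ~P) -> ~Q) -> Q) -> ~Q): 0.1 > 0, so result = 0
~Q: Gödel ¬ of 0.1 = 0 (operand ≠ 0)
((((((((((Q -> ~Q) -> P) -> P) -> Q) -> Q) -> ~P) -> ~Q) -> Q) -> ~Q) -> ~Q): 0 ≤ 0, so result = 1

1.00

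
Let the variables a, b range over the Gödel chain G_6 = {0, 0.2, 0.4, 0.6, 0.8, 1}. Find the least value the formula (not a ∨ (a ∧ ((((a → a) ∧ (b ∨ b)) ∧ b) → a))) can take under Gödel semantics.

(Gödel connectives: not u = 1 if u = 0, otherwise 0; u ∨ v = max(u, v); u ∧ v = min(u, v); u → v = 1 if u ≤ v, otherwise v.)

0.20

The minimum is attained at a = 0.2, b = 0:
  not a: Gödel ¬ of 0.2 = 0 (operand ≠ 0)
  (a → a): 0.2 ≤ 0.2, so result = 1
  (b ∨ b) = max(0, 0) = 0
  ((a → a) ∧ (b ∨ b)) = min(1, 0) = 0
  (((a → a) ∧ (b ∨ b)) ∧ b) = min(0, 0) = 0
  ((((a → a) ∧ (b ∨ b)) ∧ b) → a): 0 ≤ 0.2, so result = 1
  (a ∧ ((((a → a) ∧ (b ∨ b)) ∧ b) → a)) = min(0.2, 1) = 0.2
  (not a ∨ (a ∧ ((((a → a) ∧ (b ∨ b)) ∧ b) → a))) = max(0, 0.2) = 0.2
Checking all 36 assignments confirms none give a value below 0.20.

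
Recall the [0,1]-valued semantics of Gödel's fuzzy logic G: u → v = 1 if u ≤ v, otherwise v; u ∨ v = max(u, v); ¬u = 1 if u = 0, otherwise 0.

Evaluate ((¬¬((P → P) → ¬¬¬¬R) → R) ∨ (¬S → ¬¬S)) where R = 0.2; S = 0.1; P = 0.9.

1.00

(P → P): 0.9 ≤ 0.9, so result = 1
¬R: Gödel ¬ of 0.2 = 0 (operand ≠ 0)
¬¬R: Gödel ¬ of 0 = 1 (operand is 0)
¬¬¬R: Gödel ¬ of 1 = 0 (operand ≠ 0)
¬¬¬¬R: Gödel ¬ of 0 = 1 (operand is 0)
((P → P) → ¬¬¬¬R): 1 ≤ 1, so result = 1
¬((P → P) → ¬¬¬¬R): Gödel ¬ of 1 = 0 (operand ≠ 0)
¬¬((P → P) → ¬¬¬¬R): Gödel ¬ of 0 = 1 (operand is 0)
(¬¬((P → P) → ¬¬¬¬R) → R): 1 > 0.2, so result = 0.2
¬S: Gödel ¬ of 0.1 = 0 (operand ≠ 0)
¬S: Gödel ¬ of 0.1 = 0 (operand ≠ 0)
¬¬S: Gödel ¬ of 0 = 1 (operand is 0)
(¬S → ¬¬S): 0 ≤ 1, so result = 1
((¬¬((P → P) → ¬¬¬¬R) → R) ∨ (¬S → ¬¬S)) = max(0.2, 1) = 1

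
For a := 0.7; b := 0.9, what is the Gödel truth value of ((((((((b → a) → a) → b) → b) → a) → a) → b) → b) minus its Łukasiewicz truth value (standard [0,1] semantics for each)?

0.10

Gödel evaluation:
  (b → a): 0.9 > 0.7, so result = 0.7
  ((b → a) → a): 0.7 ≤ 0.7, so result = 1
  (((b → a) → a) → b): 1 > 0.9, so result = 0.9
  ((((b → a) → a) → b) → b): 0.9 ≤ 0.9, so result = 1
  (((((b → a) → a) → b) → b) → a): 1 > 0.7, so result = 0.7
  ((((((b → a) → a) → b) → b) → a) → a): 0.7 ≤ 0.7, so result = 1
  (((((((b → a) → a) → b) → b) → a) → a) → b): 1 > 0.9, so result = 0.9
  ((((((((b → a) → a) → b) → b) → a) → a) → b) → b): 0.9 ≤ 0.9, so result = 1
  Gödel value = 1
Łukasiewicz evaluation:
  (b → a): min(1, 1 − 0.9 + 0.7) = 0.8
  ((b → a) → a): min(1, 1 − 0.8 + 0.7) = 0.9
  (((b → a) → a) → b): min(1, 1 − 0.9 + 0.9) = 1
  ((((b → a) → a) → b) → b): min(1, 1 − 1 + 0.9) = 0.9
  (((((b → a) → a) → b) → b) → a): min(1, 1 − 0.9 + 0.7) = 0.8
  ((((((b → a) → a) → b) → b) → a) → a): min(1, 1 − 0.8 + 0.7) = 0.9
  (((((((b → a) → a) → b) → b) → a) → a) → b): min(1, 1 − 0.9 + 0.9) = 1
  ((((((((b → a) → a) → b) → b) → a) → a) → b) → b): min(1, 1 − 1 + 0.9) = 0.9
  Łukasiewicz value = 0.9
Difference: 1 − 0.9 = 0.10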